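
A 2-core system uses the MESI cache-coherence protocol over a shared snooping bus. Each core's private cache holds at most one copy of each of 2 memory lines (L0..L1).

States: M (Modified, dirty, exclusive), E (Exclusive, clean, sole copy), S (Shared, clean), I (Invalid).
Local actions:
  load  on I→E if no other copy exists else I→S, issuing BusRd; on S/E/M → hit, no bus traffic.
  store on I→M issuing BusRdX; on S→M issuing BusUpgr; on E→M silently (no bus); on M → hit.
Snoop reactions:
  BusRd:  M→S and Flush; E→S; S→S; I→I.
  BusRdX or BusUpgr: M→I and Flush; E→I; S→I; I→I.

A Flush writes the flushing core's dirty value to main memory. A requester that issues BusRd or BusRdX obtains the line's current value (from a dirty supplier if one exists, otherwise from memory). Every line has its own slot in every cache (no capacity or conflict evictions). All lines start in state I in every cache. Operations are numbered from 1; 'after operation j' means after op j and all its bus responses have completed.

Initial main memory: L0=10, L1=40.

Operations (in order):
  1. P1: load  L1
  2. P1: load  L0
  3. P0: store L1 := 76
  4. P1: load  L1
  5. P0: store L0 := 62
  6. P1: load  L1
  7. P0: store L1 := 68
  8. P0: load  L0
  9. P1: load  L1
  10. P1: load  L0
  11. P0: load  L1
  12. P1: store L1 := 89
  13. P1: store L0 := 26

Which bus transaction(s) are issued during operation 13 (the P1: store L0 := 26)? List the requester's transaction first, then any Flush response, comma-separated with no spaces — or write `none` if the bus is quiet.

bus = BusUpgr

  op1 P1: load  L1 → I/E on L1; bus BusRd; mem=40
  op2 P1: load  L0 → I/E on L0; bus BusRd; mem=10
  op3 P0: store L1 := 76 → M/I on L1; bus BusRdX; mem=40
  op4 P1: load  L1 → S/S on L1; bus BusRd Flush; mem=76
  op5 P0: store L0 := 62 → M/I on L0; bus BusRdX; mem=10
  op6 P1: load  L1 → S/S on L1; bus (none); mem=76
  op7 P0: store L1 := 68 → M/I on L1; bus BusUpgr; mem=76
  op8 P0: load  L0 → M/I on L0; bus (none); mem=10
  op9 P1: load  L1 → S/S on L1; bus BusRd Flush; mem=68
  op10 P1: load  L0 → S/S on L0; bus BusRd Flush; mem=62
  op11 P0: load  L1 → S/S on L1; bus (none); mem=68
  op12 P1: store L1 := 89 → I/M on L1; bus BusUpgr; mem=68
  op13 P1: store L0 := 26 → I/M on L0; bus BusUpgr; mem=62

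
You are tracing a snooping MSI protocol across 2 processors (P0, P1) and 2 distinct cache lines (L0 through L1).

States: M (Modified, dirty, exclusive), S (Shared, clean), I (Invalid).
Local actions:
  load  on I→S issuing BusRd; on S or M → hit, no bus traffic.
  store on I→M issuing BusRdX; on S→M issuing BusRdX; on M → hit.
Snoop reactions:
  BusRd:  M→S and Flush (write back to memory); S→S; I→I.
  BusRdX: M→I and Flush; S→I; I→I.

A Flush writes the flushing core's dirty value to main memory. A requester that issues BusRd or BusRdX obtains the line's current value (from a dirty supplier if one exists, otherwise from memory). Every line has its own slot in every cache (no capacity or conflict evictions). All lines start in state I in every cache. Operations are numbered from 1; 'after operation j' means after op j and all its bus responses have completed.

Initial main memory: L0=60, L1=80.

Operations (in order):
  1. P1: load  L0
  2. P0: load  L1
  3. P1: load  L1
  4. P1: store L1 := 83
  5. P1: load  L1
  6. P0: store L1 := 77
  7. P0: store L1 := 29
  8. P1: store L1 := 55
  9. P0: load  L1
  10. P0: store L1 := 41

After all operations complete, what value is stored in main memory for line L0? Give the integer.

1. P1: load  L0  bus=[BusRd]  L0: P0=I P1=S  mem[L0]=60
2. P0: load  L1  bus=[BusRd]  L1: P0=S P1=I  mem[L1]=80
3. P1: load  L1  bus=[BusRd]  L1: P0=S P1=S  mem[L1]=80
4. P1: store L1 := 83  bus=[BusRdX]  L1: P0=I P1=M  mem[L1]=80
5. P1: load  L1  bus=[-]  L1: P0=I P1=M  mem[L1]=80
6. P0: store L1 := 77  bus=[BusRdX,Flush]  L1: P0=M P1=I  mem[L1]=83
7. P0: store L1 := 29  bus=[-]  L1: P0=M P1=I  mem[L1]=83
8. P1: store L1 := 55  bus=[BusRdX,Flush]  L1: P0=I P1=M  mem[L1]=29
9. P0: load  L1  bus=[BusRd,Flush]  L1: P0=S P1=S  mem[L1]=55
10. P0: store L1 := 41  bus=[BusRdX]  L1: P0=M P1=I  mem[L1]=55

memory[L0] = 60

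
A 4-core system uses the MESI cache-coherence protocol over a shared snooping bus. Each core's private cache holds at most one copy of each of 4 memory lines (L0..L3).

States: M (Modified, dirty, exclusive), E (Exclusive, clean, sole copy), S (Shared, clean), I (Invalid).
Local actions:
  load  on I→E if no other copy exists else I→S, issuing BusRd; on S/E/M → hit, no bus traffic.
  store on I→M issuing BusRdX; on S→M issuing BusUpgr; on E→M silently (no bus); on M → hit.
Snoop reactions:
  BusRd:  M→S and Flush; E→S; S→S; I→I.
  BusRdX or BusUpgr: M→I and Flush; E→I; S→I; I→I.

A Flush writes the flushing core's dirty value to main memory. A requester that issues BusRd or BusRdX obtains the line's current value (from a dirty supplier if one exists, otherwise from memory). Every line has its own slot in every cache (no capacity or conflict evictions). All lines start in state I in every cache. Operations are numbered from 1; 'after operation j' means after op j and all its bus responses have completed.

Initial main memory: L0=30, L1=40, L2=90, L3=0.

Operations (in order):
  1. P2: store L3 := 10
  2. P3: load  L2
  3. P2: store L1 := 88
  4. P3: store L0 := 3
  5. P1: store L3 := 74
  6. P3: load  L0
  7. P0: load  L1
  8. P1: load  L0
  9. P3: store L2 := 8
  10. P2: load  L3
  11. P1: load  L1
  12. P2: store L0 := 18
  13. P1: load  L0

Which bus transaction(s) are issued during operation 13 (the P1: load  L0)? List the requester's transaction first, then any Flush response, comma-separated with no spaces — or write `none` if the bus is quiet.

[1] P2: store L3 := 10 | P0:I, P1:I, P2:M(10), P3:I | bus: BusRdX
[2] P3: load  L2 | P0:I, P1:I, P2:I, P3:E(90) | bus: BusRd
[3] P2: store L1 := 88 | P0:I, P1:I, P2:M(88), P3:I | bus: BusRdX
[4] P3: store L0 := 3 | P0:I, P1:I, P2:I, P3:M(3) | bus: BusRdX
[5] P1: store L3 := 74 | P0:I, P1:M(74), P2:I, P3:I | bus: BusRdX,Flush
[6] P3: load  L0 | P0:I, P1:I, P2:I, P3:M(3) | bus: none
[7] P0: load  L1 | P0:S(88), P1:I, P2:S(88), P3:I | bus: BusRd,Flush
[8] P1: load  L0 | P0:I, P1:S(3), P2:I, P3:S(3) | bus: BusRd,Flush
[9] P3: store L2 := 8 | P0:I, P1:I, P2:I, P3:M(8) | bus: none
[10] P2: load  L3 | P0:I, P1:S(74), P2:S(74), P3:I | bus: BusRd,Flush
[11] P1: load  L1 | P0:S(88), P1:S(88), P2:S(88), P3:I | bus: BusRd
[12] P2: store L0 := 18 | P0:I, P1:I, P2:M(18), P3:I | bus: BusRdX
[13] P1: load  L0 | P0:I, P1:S(18), P2:S(18), P3:I | bus: BusRd,Flush

bus = BusRd,Flush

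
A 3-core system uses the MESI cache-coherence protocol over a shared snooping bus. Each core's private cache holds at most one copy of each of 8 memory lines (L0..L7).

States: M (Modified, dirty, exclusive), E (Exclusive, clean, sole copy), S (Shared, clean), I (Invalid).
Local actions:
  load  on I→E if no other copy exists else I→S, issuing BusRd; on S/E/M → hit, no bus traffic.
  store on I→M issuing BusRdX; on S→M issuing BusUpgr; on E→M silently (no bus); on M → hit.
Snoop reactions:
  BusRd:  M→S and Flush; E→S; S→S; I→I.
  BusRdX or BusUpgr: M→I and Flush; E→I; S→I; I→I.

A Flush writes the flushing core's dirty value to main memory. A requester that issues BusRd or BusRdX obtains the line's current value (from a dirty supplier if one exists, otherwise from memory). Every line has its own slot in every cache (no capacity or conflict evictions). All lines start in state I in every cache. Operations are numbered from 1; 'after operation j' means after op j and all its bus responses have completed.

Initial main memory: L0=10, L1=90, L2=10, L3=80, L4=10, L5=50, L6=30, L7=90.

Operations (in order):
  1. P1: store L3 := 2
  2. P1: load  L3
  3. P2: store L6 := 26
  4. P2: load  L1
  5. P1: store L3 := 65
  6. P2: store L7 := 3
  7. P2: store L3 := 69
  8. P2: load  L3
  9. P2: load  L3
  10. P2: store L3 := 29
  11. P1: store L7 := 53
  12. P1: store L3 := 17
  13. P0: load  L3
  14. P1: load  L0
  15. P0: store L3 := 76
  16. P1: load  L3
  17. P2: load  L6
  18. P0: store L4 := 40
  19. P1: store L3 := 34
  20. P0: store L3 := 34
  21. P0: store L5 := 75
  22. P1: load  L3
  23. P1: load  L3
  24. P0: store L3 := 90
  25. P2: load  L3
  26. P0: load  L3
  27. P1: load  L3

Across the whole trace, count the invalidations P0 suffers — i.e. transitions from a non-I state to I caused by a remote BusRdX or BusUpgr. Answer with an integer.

step 1: P1: store L3 := 2  ⟶  IMI  (L3)  txn=BusRdX  M[L3]=80
step 2: P1: load  L3  ⟶  IMI  (L3)  txn=∅  M[L3]=80
step 3: P2: store L6 := 26  ⟶  IIM  (L6)  txn=BusRdX  M[L6]=30
step 4: P2: load  L1  ⟶  IIE  (L1)  txn=BusRd  M[L1]=90
step 5: P1: store L3 := 65  ⟶  IMI  (L3)  txn=∅  M[L3]=80
step 6: P2: store L7 := 3  ⟶  IIM  (L7)  txn=BusRdX  M[L7]=90
step 7: P2: store L3 := 69  ⟶  IIM  (L3)  txn=BusRdX+Flush  M[L3]=65
step 8: P2: load  L3  ⟶  IIM  (L3)  txn=∅  M[L3]=65
step 9: P2: load  L3  ⟶  IIM  (L3)  txn=∅  M[L3]=65
step 10: P2: store L3 := 29  ⟶  IIM  (L3)  txn=∅  M[L3]=65
step 11: P1: store L7 := 53  ⟶  IMI  (L7)  txn=BusRdX+Flush  M[L7]=3
step 12: P1: store L3 := 17  ⟶  IMI  (L3)  txn=BusRdX+Flush  M[L3]=29
step 13: P0: load  L3  ⟶  SSI  (L3)  txn=BusRd+Flush  M[L3]=17
step 14: P1: load  L0  ⟶  IEI  (L0)  txn=BusRd  M[L0]=10
step 15: P0: store L3 := 76  ⟶  MII  (L3)  txn=BusUpgr  M[L3]=17
step 16: P1: load  L3  ⟶  SSI  (L3)  txn=BusRd+Flush  M[L3]=76
step 17: P2: load  L6  ⟶  IIM  (L6)  txn=∅  M[L6]=30
step 18: P0: store L4 := 40  ⟶  MII  (L4)  txn=BusRdX  M[L4]=10
step 19: P1: store L3 := 34  ⟶  IMI  (L3)  txn=BusUpgr  M[L3]=76
step 20: P0: store L3 := 34  ⟶  MII  (L3)  txn=BusRdX+Flush  M[L3]=34
step 21: P0: store L5 := 75  ⟶  MII  (L5)  txn=BusRdX  M[L5]=50
step 22: P1: load  L3  ⟶  SSI  (L3)  txn=BusRd+Flush  M[L3]=34
step 23: P1: load  L3  ⟶  SSI  (L3)  txn=∅  M[L3]=34
step 24: P0: store L3 := 90  ⟶  MII  (L3)  txn=BusUpgr  M[L3]=34
step 25: P2: load  L3  ⟶  SIS  (L3)  txn=BusRd+Flush  M[L3]=90
step 26: P0: load  L3  ⟶  SIS  (L3)  txn=∅  M[L3]=90
step 27: P1: load  L3  ⟶  SSS  (L3)  txn=BusRd  M[L3]=90

invalidations = 1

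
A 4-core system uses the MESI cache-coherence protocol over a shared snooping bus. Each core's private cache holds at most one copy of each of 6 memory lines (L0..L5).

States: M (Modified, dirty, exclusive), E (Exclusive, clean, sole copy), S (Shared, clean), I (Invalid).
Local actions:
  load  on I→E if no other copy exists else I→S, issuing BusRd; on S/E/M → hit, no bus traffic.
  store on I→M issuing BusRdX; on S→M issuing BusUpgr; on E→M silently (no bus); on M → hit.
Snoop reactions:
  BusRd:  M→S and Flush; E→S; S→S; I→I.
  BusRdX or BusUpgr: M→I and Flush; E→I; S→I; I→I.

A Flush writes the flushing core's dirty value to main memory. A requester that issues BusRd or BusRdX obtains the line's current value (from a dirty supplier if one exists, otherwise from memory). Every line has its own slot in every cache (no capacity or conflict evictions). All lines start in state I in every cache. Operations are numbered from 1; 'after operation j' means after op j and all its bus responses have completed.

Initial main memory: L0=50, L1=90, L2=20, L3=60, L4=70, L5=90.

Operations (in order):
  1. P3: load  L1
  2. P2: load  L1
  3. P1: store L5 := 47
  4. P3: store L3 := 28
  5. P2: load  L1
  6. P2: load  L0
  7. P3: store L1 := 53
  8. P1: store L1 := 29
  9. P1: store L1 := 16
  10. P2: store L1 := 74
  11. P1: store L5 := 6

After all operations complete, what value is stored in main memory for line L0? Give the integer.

1. P3: load  L1  bus=[BusRd]  L1: P0=I P1=I P2=I P3=E  mem[L1]=90
2. P2: load  L1  bus=[BusRd]  L1: P0=I P1=I P2=S P3=S  mem[L1]=90
3. P1: store L5 := 47  bus=[BusRdX]  L5: P0=I P1=M P2=I P3=I  mem[L5]=90
4. P3: store L3 := 28  bus=[BusRdX]  L3: P0=I P1=I P2=I P3=M  mem[L3]=60
5. P2: load  L1  bus=[-]  L1: P0=I P1=I P2=S P3=S  mem[L1]=90
6. P2: load  L0  bus=[BusRd]  L0: P0=I P1=I P2=E P3=I  mem[L0]=50
7. P3: store L1 := 53  bus=[BusUpgr]  L1: P0=I P1=I P2=I P3=M  mem[L1]=90
8. P1: store L1 := 29  bus=[BusRdX,Flush]  L1: P0=I P1=M P2=I P3=I  mem[L1]=53
9. P1: store L1 := 16  bus=[-]  L1: P0=I P1=M P2=I P3=I  mem[L1]=53
10. P2: store L1 := 74  bus=[BusRdX,Flush]  L1: P0=I P1=I P2=M P3=I  mem[L1]=16
11. P1: store L5 := 6  bus=[-]  L5: P0=I P1=M P2=I P3=I  mem[L5]=90

memory[L0] = 50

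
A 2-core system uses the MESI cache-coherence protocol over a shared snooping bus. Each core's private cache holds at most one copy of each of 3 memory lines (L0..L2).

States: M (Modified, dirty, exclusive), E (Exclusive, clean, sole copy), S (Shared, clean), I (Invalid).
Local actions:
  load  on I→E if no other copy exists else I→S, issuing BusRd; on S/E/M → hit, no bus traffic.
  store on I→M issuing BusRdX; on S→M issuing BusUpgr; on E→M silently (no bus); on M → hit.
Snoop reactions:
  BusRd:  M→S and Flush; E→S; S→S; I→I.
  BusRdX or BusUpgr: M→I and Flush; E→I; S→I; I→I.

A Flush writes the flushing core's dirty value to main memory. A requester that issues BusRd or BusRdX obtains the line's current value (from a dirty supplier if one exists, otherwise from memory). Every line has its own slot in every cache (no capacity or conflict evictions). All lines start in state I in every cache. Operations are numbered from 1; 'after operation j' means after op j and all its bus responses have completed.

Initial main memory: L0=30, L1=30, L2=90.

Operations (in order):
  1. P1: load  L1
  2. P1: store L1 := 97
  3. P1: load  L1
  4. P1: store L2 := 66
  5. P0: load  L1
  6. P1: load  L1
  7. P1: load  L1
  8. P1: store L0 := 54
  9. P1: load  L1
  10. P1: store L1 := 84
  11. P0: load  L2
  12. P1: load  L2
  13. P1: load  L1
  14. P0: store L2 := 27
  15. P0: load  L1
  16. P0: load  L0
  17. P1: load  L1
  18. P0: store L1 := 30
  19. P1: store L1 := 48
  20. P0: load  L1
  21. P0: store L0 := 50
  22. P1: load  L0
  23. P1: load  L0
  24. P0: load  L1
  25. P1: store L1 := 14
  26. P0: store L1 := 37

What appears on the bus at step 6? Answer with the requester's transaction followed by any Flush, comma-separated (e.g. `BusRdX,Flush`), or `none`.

bus = none

1. P1: load  L1  bus=[BusRd]  L1: P0=I P1=E  mem[L1]=30
2. P1: store L1 := 97  bus=[-]  L1: P0=I P1=M  mem[L1]=30
3. P1: load  L1  bus=[-]  L1: P0=I P1=M  mem[L1]=30
4. P1: store L2 := 66  bus=[BusRdX]  L2: P0=I P1=M  mem[L2]=90
5. P0: load  L1  bus=[BusRd,Flush]  L1: P0=S P1=S  mem[L1]=97
6. P1: load  L1  bus=[-]  L1: P0=S P1=S  mem[L1]=97
7. P1: load  L1  bus=[-]  L1: P0=S P1=S  mem[L1]=97
8. P1: store L0 := 54  bus=[BusRdX]  L0: P0=I P1=M  mem[L0]=30
9. P1: load  L1  bus=[-]  L1: P0=S P1=S  mem[L1]=97
10. P1: store L1 := 84  bus=[BusUpgr]  L1: P0=I P1=M  mem[L1]=97
11. P0: load  L2  bus=[BusRd,Flush]  L2: P0=S P1=S  mem[L2]=66
12. P1: load  L2  bus=[-]  L2: P0=S P1=S  mem[L2]=66
13. P1: load  L1  bus=[-]  L1: P0=I P1=M  mem[L1]=97
14. P0: store L2 := 27  bus=[BusUpgr]  L2: P0=M P1=I  mem[L2]=66
15. P0: load  L1  bus=[BusRd,Flush]  L1: P0=S P1=S  mem[L1]=84
16. P0: load  L0  bus=[BusRd,Flush]  L0: P0=S P1=S  mem[L0]=54
17. P1: load  L1  bus=[-]  L1: P0=S P1=S  mem[L1]=84
18. P0: store L1 := 30  bus=[BusUpgr]  L1: P0=M P1=I  mem[L1]=84
19. P1: store L1 := 48  bus=[BusRdX,Flush]  L1: P0=I P1=M  mem[L1]=30
20. P0: load  L1  bus=[BusRd,Flush]  L1: P0=S P1=S  mem[L1]=48
21. P0: store L0 := 50  bus=[BusUpgr]  L0: P0=M P1=I  mem[L0]=54
22. P1: load  L0  bus=[BusRd,Flush]  L0: P0=S P1=S  mem[L0]=50
23. P1: load  L0  bus=[-]  L0: P0=S P1=S  mem[L0]=50
24. P0: load  L1  bus=[-]  L1: P0=S P1=S  mem[L1]=48
25. P1: store L1 := 14  bus=[BusUpgr]  L1: P0=I P1=M  mem[L1]=48
26. P0: store L1 := 37  bus=[BusRdX,Flush]  L1: P0=M P1=I  mem[L1]=14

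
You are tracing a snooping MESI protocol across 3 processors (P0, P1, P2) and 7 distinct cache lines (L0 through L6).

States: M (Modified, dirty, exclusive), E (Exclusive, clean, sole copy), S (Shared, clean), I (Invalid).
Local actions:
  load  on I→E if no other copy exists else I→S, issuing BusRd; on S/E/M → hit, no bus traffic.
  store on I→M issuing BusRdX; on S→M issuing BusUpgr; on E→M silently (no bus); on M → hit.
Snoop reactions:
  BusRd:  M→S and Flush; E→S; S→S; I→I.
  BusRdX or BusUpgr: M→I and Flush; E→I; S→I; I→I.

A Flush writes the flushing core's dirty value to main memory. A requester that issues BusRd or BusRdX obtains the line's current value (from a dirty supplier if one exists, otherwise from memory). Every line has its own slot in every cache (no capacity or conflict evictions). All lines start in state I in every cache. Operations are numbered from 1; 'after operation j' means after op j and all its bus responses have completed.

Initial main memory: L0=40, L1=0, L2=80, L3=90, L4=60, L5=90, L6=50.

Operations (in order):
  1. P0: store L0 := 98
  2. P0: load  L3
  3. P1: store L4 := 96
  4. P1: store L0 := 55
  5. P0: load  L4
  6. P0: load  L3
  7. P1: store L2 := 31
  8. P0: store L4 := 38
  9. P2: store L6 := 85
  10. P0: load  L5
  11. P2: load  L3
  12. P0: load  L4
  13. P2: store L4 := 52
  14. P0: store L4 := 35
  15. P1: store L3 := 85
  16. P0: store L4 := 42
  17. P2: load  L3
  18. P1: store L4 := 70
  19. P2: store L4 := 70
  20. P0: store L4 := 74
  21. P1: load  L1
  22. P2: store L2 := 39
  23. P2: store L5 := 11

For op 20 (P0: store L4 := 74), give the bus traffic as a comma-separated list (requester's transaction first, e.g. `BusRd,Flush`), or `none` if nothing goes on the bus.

step 1: P0: store L0 := 98  ⟶  MII  (L0)  txn=BusRdX  M[L0]=40
step 2: P0: load  L3  ⟶  EII  (L3)  txn=BusRd  M[L3]=90
step 3: P1: store L4 := 96  ⟶  IMI  (L4)  txn=BusRdX  M[L4]=60
step 4: P1: store L0 := 55  ⟶  IMI  (L0)  txn=BusRdX+Flush  M[L0]=98
step 5: P0: load  L4  ⟶  SSI  (L4)  txn=BusRd+Flush  M[L4]=96
step 6: P0: load  L3  ⟶  EII  (L3)  txn=∅  M[L3]=90
step 7: P1: store L2 := 31  ⟶  IMI  (L2)  txn=BusRdX  M[L2]=80
step 8: P0: store L4 := 38  ⟶  MII  (L4)  txn=BusUpgr  M[L4]=96
step 9: P2: store L6 := 85  ⟶  IIM  (L6)  txn=BusRdX  M[L6]=50
step 10: P0: load  L5  ⟶  EII  (L5)  txn=BusRd  M[L5]=90
step 11: P2: load  L3  ⟶  SIS  (L3)  txn=BusRd  M[L3]=90
step 12: P0: load  L4  ⟶  MII  (L4)  txn=∅  M[L4]=96
step 13: P2: store L4 := 52  ⟶  IIM  (L4)  txn=BusRdX+Flush  M[L4]=38
step 14: P0: store L4 := 35  ⟶  MII  (L4)  txn=BusRdX+Flush  M[L4]=52
step 15: P1: store L3 := 85  ⟶  IMI  (L3)  txn=BusRdX  M[L3]=90
step 16: P0: store L4 := 42  ⟶  MII  (L4)  txn=∅  M[L4]=52
step 17: P2: load  L3  ⟶  ISS  (L3)  txn=BusRd+Flush  M[L3]=85
step 18: P1: store L4 := 70  ⟶  IMI  (L4)  txn=BusRdX+Flush  M[L4]=42
step 19: P2: store L4 := 70  ⟶  IIM  (L4)  txn=BusRdX+Flush  M[L4]=70
step 20: P0: store L4 := 74  ⟶  MII  (L4)  txn=BusRdX+Flush  M[L4]=70
step 21: P1: load  L1  ⟶  IEI  (L1)  txn=BusRd  M[L1]=0
step 22: P2: store L2 := 39  ⟶  IIM  (L2)  txn=BusRdX+Flush  M[L2]=31
step 23: P2: store L5 := 11  ⟶  IIM  (L5)  txn=BusRdX  M[L5]=90

bus = BusRdX,Flush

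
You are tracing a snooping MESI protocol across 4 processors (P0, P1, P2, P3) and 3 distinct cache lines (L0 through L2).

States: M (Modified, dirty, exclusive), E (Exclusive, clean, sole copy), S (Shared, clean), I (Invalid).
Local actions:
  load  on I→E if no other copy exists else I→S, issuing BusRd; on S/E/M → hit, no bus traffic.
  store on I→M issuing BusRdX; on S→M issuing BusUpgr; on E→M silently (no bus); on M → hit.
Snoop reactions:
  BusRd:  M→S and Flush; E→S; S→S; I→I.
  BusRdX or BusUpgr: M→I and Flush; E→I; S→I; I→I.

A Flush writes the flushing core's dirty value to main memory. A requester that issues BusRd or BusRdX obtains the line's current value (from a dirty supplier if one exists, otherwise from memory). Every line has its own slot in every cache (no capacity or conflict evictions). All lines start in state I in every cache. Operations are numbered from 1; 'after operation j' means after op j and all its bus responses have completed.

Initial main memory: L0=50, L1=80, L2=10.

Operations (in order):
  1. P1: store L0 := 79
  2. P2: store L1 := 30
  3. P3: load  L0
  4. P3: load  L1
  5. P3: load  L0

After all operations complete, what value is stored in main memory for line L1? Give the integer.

1. P1: store L0 := 79  bus=[BusRdX]  L0: P0=I P1=M P2=I P3=I  mem[L0]=50
2. P2: store L1 := 30  bus=[BusRdX]  L1: P0=I P1=I P2=M P3=I  mem[L1]=80
3. P3: load  L0  bus=[BusRd,Flush]  L0: P0=I P1=S P2=I P3=S  mem[L0]=79
4. P3: load  L1  bus=[BusRd,Flush]  L1: P0=I P1=I P2=S P3=S  mem[L1]=30
5. P3: load  L0  bus=[-]  L0: P0=I P1=S P2=I P3=S  mem[L0]=79

memory[L1] = 30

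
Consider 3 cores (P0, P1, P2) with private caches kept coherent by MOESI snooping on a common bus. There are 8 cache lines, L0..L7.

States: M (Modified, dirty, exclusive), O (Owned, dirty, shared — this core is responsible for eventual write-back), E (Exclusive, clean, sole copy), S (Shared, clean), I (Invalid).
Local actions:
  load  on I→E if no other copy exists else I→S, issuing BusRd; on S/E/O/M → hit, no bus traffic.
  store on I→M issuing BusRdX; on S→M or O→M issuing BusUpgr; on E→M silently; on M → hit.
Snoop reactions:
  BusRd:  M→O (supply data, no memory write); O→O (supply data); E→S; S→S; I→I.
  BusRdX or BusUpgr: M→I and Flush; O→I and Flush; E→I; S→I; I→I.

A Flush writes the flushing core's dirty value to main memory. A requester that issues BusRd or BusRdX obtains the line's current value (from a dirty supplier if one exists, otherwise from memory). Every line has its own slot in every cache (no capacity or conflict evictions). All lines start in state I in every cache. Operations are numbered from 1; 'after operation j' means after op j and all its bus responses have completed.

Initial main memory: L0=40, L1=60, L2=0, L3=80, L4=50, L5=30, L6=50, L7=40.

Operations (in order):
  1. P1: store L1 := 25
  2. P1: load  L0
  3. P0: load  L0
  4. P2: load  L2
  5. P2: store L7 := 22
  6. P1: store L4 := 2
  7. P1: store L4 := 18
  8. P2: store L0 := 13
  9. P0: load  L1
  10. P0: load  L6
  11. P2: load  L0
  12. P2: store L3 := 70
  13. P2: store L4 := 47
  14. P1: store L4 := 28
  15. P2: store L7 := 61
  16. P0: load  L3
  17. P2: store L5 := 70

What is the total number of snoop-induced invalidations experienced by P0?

step 1: P1: store L1 := 25  ⟶  IMI  (L1)  txn=BusRdX  M[L1]=60
step 2: P1: load  L0  ⟶  IEI  (L0)  txn=BusRd  M[L0]=40
step 3: P0: load  L0  ⟶  SSI  (L0)  txn=BusRd  M[L0]=40
step 4: P2: load  L2  ⟶  IIE  (L2)  txn=BusRd  M[L2]=0
step 5: P2: store L7 := 22  ⟶  IIM  (L7)  txn=BusRdX  M[L7]=40
step 6: P1: store L4 := 2  ⟶  IMI  (L4)  txn=BusRdX  M[L4]=50
step 7: P1: store L4 := 18  ⟶  IMI  (L4)  txn=∅  M[L4]=50
step 8: P2: store L0 := 13  ⟶  IIM  (L0)  txn=BusRdX  M[L0]=40
step 9: P0: load  L1  ⟶  SOI  (L1)  txn=BusRd  M[L1]=60
step 10: P0: load  L6  ⟶  EII  (L6)  txn=BusRd  M[L6]=50
step 11: P2: load  L0  ⟶  IIM  (L0)  txn=∅  M[L0]=40
step 12: P2: store L3 := 70  ⟶  IIM  (L3)  txn=BusRdX  M[L3]=80
step 13: P2: store L4 := 47  ⟶  IIM  (L4)  txn=BusRdX+Flush  M[L4]=18
step 14: P1: store L4 := 28  ⟶  IMI  (L4)  txn=BusRdX+Flush  M[L4]=47
step 15: P2: store L7 := 61  ⟶  IIM  (L7)  txn=∅  M[L7]=40
step 16: P0: load  L3  ⟶  SIO  (L3)  txn=BusRd  M[L3]=80
step 17: P2: store L5 := 70  ⟶  IIM  (L5)  txn=BusRdX  M[L5]=30

invalidations = 1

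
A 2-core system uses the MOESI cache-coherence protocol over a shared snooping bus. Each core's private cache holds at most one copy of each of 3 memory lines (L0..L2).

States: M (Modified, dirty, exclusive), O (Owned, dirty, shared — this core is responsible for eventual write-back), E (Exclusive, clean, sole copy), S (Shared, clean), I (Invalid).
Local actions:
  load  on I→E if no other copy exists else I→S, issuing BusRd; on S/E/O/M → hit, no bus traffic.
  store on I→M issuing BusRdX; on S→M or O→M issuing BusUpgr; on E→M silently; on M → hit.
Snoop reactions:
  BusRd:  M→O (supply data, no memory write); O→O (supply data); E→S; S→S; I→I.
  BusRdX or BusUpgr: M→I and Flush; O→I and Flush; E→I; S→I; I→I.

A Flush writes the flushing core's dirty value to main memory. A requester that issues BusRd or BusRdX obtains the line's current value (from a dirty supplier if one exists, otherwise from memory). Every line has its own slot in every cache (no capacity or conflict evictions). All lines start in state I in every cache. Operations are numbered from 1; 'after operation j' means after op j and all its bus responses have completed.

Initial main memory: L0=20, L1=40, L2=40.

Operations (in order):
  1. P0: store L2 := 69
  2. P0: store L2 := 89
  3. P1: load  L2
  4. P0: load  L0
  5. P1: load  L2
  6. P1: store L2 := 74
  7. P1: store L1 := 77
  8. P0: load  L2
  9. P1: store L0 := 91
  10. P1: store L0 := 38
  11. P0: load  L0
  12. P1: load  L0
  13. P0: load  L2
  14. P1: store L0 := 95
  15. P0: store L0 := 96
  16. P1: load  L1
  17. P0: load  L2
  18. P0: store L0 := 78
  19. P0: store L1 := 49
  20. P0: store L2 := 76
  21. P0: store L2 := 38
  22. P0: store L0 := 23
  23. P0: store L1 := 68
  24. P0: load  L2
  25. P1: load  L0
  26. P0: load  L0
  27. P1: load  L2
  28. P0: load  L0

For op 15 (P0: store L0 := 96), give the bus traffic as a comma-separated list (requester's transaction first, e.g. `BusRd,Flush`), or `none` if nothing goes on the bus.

step 1: P0: store L2 := 69  ⟶  MI  (L2)  txn=BusRdX  M[L2]=40
step 2: P0: store L2 := 89  ⟶  MI  (L2)  txn=∅  M[L2]=40
step 3: P1: load  L2  ⟶  OS  (L2)  txn=BusRd  M[L2]=40
step 4: P0: load  L0  ⟶  EI  (L0)  txn=BusRd  M[L0]=20
step 5: P1: load  L2  ⟶  OS  (L2)  txn=∅  M[L2]=40
step 6: P1: store L2 := 74  ⟶  IM  (L2)  txn=BusUpgr+Flush  M[L2]=89
step 7: P1: store L1 := 77  ⟶  IM  (L1)  txn=BusRdX  M[L1]=40
step 8: P0: load  L2  ⟶  SO  (L2)  txn=BusRd  M[L2]=89
step 9: P1: store L0 := 91  ⟶  IM  (L0)  txn=BusRdX  M[L0]=20
step 10: P1: store L0 := 38  ⟶  IM  (L0)  txn=∅  M[L0]=20
step 11: P0: load  L0  ⟶  SO  (L0)  txn=BusRd  M[L0]=20
step 12: P1: load  L0  ⟶  SO  (L0)  txn=∅  M[L0]=20
step 13: P0: load  L2  ⟶  SO  (L2)  txn=∅  M[L2]=89
step 14: P1: store L0 := 95  ⟶  IM  (L0)  txn=BusUpgr  M[L0]=20
step 15: P0: store L0 := 96  ⟶  MI  (L0)  txn=BusRdX+Flush  M[L0]=95
step 16: P1: load  L1  ⟶  IM  (L1)  txn=∅  M[L1]=40
step 17: P0: load  L2  ⟶  SO  (L2)  txn=∅  M[L2]=89
step 18: P0: store L0 := 78  ⟶  MI  (L0)  txn=∅  M[L0]=95
step 19: P0: store L1 := 49  ⟶  MI  (L1)  txn=BusRdX+Flush  M[L1]=77
step 20: P0: store L2 := 76  ⟶  MI  (L2)  txn=BusUpgr+Flush  M[L2]=74
step 21: P0: store L2 := 38  ⟶  MI  (L2)  txn=∅  M[L2]=74
step 22: P0: store L0 := 23  ⟶  MI  (L0)  txn=∅  M[L0]=95
step 23: P0: store L1 := 68  ⟶  MI  (L1)  txn=∅  M[L1]=77
step 24: P0: load  L2  ⟶  MI  (L2)  txn=∅  M[L2]=74
step 25: P1: load  L0  ⟶  OS  (L0)  txn=BusRd  M[L0]=95
step 26: P0: load  L0  ⟶  OS  (L0)  txn=∅  M[L0]=95
step 27: P1: load  L2  ⟶  OS  (L2)  txn=BusRd  M[L2]=74
step 28: P0: load  L0  ⟶  OS  (L0)  txn=∅  M[L0]=95

bus = BusRdX,Flush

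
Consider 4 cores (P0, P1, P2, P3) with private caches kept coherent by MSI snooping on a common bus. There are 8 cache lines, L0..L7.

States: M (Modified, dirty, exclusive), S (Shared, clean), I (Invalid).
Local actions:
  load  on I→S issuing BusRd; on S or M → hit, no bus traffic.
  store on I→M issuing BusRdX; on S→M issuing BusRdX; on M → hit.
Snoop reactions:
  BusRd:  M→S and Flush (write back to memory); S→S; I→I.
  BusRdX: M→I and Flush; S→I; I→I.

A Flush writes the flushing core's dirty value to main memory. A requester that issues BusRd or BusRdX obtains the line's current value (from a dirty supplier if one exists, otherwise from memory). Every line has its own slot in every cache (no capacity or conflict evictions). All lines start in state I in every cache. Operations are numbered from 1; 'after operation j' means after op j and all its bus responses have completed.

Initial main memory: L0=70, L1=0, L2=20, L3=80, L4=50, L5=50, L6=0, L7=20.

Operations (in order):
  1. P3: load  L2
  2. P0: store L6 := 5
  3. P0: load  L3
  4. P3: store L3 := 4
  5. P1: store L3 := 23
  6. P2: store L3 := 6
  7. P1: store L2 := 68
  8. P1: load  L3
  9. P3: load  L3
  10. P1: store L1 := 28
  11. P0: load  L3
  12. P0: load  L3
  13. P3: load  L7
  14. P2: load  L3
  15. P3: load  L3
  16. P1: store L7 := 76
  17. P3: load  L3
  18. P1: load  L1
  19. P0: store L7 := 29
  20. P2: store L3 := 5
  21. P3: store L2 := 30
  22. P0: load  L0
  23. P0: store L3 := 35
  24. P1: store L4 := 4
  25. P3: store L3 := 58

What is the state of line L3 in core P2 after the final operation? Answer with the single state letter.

step 1: P3: load  L2  ⟶  IIIS  (L2)  txn=BusRd  M[L2]=20
step 2: P0: store L6 := 5  ⟶  MIII  (L6)  txn=BusRdX  M[L6]=0
step 3: P0: load  L3  ⟶  SIII  (L3)  txn=BusRd  M[L3]=80
step 4: P3: store L3 := 4  ⟶  IIIM  (L3)  txn=BusRdX  M[L3]=80
step 5: P1: store L3 := 23  ⟶  IMII  (L3)  txn=BusRdX+Flush  M[L3]=4
step 6: P2: store L3 := 6  ⟶  IIMI  (L3)  txn=BusRdX+Flush  M[L3]=23
step 7: P1: store L2 := 68  ⟶  IMII  (L2)  txn=BusRdX  M[L2]=20
step 8: P1: load  L3  ⟶  ISSI  (L3)  txn=BusRd+Flush  M[L3]=6
step 9: P3: load  L3  ⟶  ISSS  (L3)  txn=BusRd  M[L3]=6
step 10: P1: store L1 := 28  ⟶  IMII  (L1)  txn=BusRdX  M[L1]=0
step 11: P0: load  L3  ⟶  SSSS  (L3)  txn=BusRd  M[L3]=6
step 12: P0: load  L3  ⟶  SSSS  (L3)  txn=∅  M[L3]=6
step 13: P3: load  L7  ⟶  IIIS  (L7)  txn=BusRd  M[L7]=20
step 14: P2: load  L3  ⟶  SSSS  (L3)  txn=∅  M[L3]=6
step 15: P3: load  L3  ⟶  SSSS  (L3)  txn=∅  M[L3]=6
step 16: P1: store L7 := 76  ⟶  IMII  (L7)  txn=BusRdX  M[L7]=20
step 17: P3: load  L3  ⟶  SSSS  (L3)  txn=∅  M[L3]=6
step 18: P1: load  L1  ⟶  IMII  (L1)  txn=∅  M[L1]=0
step 19: P0: store L7 := 29  ⟶  MIII  (L7)  txn=BusRdX+Flush  M[L7]=76
step 20: P2: store L3 := 5  ⟶  IIMI  (L3)  txn=BusRdX  M[L3]=6
step 21: P3: store L2 := 30  ⟶  IIIM  (L2)  txn=BusRdX+Flush  M[L2]=68
step 22: P0: load  L0  ⟶  SIII  (L0)  txn=BusRd  M[L0]=70
step 23: P0: store L3 := 35  ⟶  MIII  (L3)  txn=BusRdX+Flush  M[L3]=5
step 24: P1: store L4 := 4  ⟶  IMII  (L4)  txn=BusRdX  M[L4]=50
step 25: P3: store L3 := 58  ⟶  IIIM  (L3)  txn=BusRdX+Flush  M[L3]=35

state = I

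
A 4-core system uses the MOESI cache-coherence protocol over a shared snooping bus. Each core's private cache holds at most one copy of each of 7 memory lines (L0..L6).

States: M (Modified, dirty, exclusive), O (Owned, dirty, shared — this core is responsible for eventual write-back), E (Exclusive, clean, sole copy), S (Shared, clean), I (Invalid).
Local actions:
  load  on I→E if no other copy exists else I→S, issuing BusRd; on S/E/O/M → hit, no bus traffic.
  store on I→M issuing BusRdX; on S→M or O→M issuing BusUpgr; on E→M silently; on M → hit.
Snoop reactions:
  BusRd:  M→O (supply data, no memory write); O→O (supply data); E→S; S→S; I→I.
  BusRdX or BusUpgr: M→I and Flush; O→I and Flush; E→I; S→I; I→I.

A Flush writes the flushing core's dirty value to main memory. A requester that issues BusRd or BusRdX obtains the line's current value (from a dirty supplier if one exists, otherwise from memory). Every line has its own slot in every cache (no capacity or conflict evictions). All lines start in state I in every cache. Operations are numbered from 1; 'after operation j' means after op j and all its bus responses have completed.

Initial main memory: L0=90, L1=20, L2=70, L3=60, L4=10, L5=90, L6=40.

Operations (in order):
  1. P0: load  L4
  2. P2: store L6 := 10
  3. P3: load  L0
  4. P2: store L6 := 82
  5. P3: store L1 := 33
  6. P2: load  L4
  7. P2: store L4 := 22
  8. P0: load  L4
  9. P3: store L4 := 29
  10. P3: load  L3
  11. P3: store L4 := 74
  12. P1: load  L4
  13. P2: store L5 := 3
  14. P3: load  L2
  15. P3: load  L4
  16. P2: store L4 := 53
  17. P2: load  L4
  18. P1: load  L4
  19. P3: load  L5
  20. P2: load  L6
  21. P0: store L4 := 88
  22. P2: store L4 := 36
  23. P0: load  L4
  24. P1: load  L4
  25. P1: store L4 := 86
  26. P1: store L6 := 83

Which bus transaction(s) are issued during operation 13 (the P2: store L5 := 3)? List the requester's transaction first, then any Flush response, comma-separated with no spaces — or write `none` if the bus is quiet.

bus = BusRdX

  op1 P0: load  L4 → E/I/I/I on L4; bus BusRd; mem=10
  op2 P2: store L6 := 10 → I/I/M/I on L6; bus BusRdX; mem=40
  op3 P3: load  L0 → I/I/I/E on L0; bus BusRd; mem=90
  op4 P2: store L6 := 82 → I/I/M/I on L6; bus (none); mem=40
  op5 P3: store L1 := 33 → I/I/I/M on L1; bus BusRdX; mem=20
  op6 P2: load  L4 → S/I/S/I on L4; bus BusRd; mem=10
  op7 P2: store L4 := 22 → I/I/M/I on L4; bus BusUpgr; mem=10
  op8 P0: load  L4 → S/I/O/I on L4; bus BusRd; mem=10
  op9 P3: store L4 := 29 → I/I/I/M on L4; bus BusRdX Flush; mem=22
  op10 P3: load  L3 → I/I/I/E on L3; bus BusRd; mem=60
  op11 P3: store L4 := 74 → I/I/I/M on L4; bus (none); mem=22
  op12 P1: load  L4 → I/S/I/O on L4; bus BusRd; mem=22
  op13 P2: store L5 := 3 → I/I/M/I on L5; bus BusRdX; mem=90
  op14 P3: load  L2 → I/I/I/E on L2; bus BusRd; mem=70
  op15 P3: load  L4 → I/S/I/O on L4; bus (none); mem=22
  op16 P2: store L4 := 53 → I/I/M/I on L4; bus BusRdX Flush; mem=74
  op17 P2: load  L4 → I/I/M/I on L4; bus (none); mem=74
  op18 P1: load  L4 → I/S/O/I on L4; bus BusRd; mem=74
  op19 P3: load  L5 → I/I/O/S on L5; bus BusRd; mem=90
  op20 P2: load  L6 → I/I/M/I on L6; bus (none); mem=40
  op21 P0: store L4 := 88 → M/I/I/I on L4; bus BusRdX Flush; mem=53
  op22 P2: store L4 := 36 → I/I/M/I on L4; bus BusRdX Flush; mem=88
  op23 P0: load  L4 → S/I/O/I on L4; bus BusRd; mem=88
  op24 P1: load  L4 → S/S/O/I on L4; bus BusRd; mem=88
  op25 P1: store L4 := 86 → I/M/I/I on L4; bus BusUpgr Flush; mem=36
  op26 P1: store L6 := 83 → I/M/I/I on L6; bus BusRdX Flush; mem=82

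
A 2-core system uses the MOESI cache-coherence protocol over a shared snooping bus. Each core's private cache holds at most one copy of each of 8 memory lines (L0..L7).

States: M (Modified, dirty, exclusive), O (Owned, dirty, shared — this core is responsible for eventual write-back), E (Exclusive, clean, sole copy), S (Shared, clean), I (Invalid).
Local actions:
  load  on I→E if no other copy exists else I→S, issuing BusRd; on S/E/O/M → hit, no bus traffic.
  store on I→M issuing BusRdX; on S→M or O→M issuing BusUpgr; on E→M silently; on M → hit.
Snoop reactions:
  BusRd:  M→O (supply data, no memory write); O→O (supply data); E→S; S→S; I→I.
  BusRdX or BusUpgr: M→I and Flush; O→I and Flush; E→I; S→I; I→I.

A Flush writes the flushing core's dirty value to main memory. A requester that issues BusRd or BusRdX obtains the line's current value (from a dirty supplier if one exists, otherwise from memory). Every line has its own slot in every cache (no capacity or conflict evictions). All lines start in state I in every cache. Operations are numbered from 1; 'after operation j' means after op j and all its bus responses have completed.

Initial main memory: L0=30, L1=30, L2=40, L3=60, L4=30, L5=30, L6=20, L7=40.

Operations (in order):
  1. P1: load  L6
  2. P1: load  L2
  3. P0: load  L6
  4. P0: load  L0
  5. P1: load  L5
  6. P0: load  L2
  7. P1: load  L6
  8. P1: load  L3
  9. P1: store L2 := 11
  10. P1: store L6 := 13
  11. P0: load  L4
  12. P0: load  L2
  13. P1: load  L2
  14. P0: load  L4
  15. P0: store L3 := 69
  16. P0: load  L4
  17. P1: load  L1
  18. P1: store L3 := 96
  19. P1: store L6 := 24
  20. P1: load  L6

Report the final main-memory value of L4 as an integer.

memory[L4] = 30

[1] P1: load  L6 | P0:I, P1:E(20) | bus: BusRd
[2] P1: load  L2 | P0:I, P1:E(40) | bus: BusRd
[3] P0: load  L6 | P0:S(20), P1:S(20) | bus: BusRd
[4] P0: load  L0 | P0:E(30), P1:I | bus: BusRd
[5] P1: load  L5 | P0:I, P1:E(30) | bus: BusRd
[6] P0: load  L2 | P0:S(40), P1:S(40) | bus: BusRd
[7] P1: load  L6 | P0:S(20), P1:S(20) | bus: none
[8] P1: load  L3 | P0:I, P1:E(60) | bus: BusRd
[9] P1: store L2 := 11 | P0:I, P1:M(11) | bus: BusUpgr
[10] P1: store L6 := 13 | P0:I, P1:M(13) | bus: BusUpgr
[11] P0: load  L4 | P0:E(30), P1:I | bus: BusRd
[12] P0: load  L2 | P0:S(11), P1:O(11) | bus: BusRd
[13] P1: load  L2 | P0:S(11), P1:O(11) | bus: none
[14] P0: load  L4 | P0:E(30), P1:I | bus: none
[15] P0: store L3 := 69 | P0:M(69), P1:I | bus: BusRdX
[16] P0: load  L4 | P0:E(30), P1:I | bus: none
[17] P1: load  L1 | P0:I, P1:E(30) | bus: BusRd
[18] P1: store L3 := 96 | P0:I, P1:M(96) | bus: BusRdX,Flush
[19] P1: store L6 := 24 | P0:I, P1:M(24) | bus: none
[20] P1: load  L6 | P0:I, P1:M(24) | bus: none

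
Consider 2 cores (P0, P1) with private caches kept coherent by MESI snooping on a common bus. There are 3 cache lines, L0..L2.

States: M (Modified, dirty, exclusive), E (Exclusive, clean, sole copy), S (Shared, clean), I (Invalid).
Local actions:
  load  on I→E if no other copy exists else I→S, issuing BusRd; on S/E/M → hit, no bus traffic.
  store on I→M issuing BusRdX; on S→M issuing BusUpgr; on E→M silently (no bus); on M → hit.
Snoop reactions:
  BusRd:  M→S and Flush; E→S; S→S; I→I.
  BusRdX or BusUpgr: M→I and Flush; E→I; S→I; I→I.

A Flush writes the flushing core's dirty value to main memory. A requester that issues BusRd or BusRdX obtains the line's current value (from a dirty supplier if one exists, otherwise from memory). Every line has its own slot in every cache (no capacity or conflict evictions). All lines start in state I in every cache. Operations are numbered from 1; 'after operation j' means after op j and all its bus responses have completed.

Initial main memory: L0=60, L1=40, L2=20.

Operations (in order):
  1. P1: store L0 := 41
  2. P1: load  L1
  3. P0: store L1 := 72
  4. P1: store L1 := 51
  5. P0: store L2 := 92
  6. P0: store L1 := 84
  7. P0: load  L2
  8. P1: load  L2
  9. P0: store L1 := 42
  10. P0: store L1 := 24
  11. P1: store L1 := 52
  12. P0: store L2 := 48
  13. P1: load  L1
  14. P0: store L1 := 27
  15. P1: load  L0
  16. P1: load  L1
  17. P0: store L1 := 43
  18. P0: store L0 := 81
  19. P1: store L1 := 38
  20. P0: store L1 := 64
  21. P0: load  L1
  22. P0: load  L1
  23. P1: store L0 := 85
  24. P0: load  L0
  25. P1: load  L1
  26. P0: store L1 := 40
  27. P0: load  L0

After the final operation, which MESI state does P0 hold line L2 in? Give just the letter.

step 1: P1: store L0 := 41  ⟶  IM  (L0)  txn=BusRdX  M[L0]=60
step 2: P1: load  L1  ⟶  IE  (L1)  txn=BusRd  M[L1]=40
step 3: P0: store L1 := 72  ⟶  MI  (L1)  txn=BusRdX  M[L1]=40
step 4: P1: store L1 := 51  ⟶  IM  (L1)  txn=BusRdX+Flush  M[L1]=72
step 5: P0: store L2 := 92  ⟶  MI  (L2)  txn=BusRdX  M[L2]=20
step 6: P0: store L1 := 84  ⟶  MI  (L1)  txn=BusRdX+Flush  M[L1]=51
step 7: P0: load  L2  ⟶  MI  (L2)  txn=∅  M[L2]=20
step 8: P1: load  L2  ⟶  SS  (L2)  txn=BusRd+Flush  M[L2]=92
step 9: P0: store L1 := 42  ⟶  MI  (L1)  txn=∅  M[L1]=51
step 10: P0: store L1 := 24  ⟶  MI  (L1)  txn=∅  M[L1]=51
step 11: P1: store L1 := 52  ⟶  IM  (L1)  txn=BusRdX+Flush  M[L1]=24
step 12: P0: store L2 := 48  ⟶  MI  (L2)  txn=BusUpgr  M[L2]=92
step 13: P1: load  L1  ⟶  IM  (L1)  txn=∅  M[L1]=24
step 14: P0: store L1 := 27  ⟶  MI  (L1)  txn=BusRdX+Flush  M[L1]=52
step 15: P1: load  L0  ⟶  IM  (L0)  txn=∅  M[L0]=60
step 16: P1: load  L1  ⟶  SS  (L1)  txn=BusRd+Flush  M[L1]=27
step 17: P0: store L1 := 43  ⟶  MI  (L1)  txn=BusUpgr  M[L1]=27
step 18: P0: store L0 := 81  ⟶  MI  (L0)  txn=BusRdX+Flush  M[L0]=41
step 19: P1: store L1 := 38  ⟶  IM  (L1)  txn=BusRdX+Flush  M[L1]=43
step 20: P0: store L1 := 64  ⟶  MI  (L1)  txn=BusRdX+Flush  M[L1]=38
step 21: P0: load  L1  ⟶  MI  (L1)  txn=∅  M[L1]=38
step 22: P0: load  L1  ⟶  MI  (L1)  txn=∅  M[L1]=38
step 23: P1: store L0 := 85  ⟶  IM  (L0)  txn=BusRdX+Flush  M[L0]=81
step 24: P0: load  L0  ⟶  SS  (L0)  txn=BusRd+Flush  M[L0]=85
step 25: P1: load  L1  ⟶  SS  (L1)  txn=BusRd+Flush  M[L1]=64
step 26: P0: store L1 := 40  ⟶  MI  (L1)  txn=BusUpgr  M[L1]=64
step 27: P0: load  L0  ⟶  SS  (L0)  txn=∅  M[L0]=85

state = M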